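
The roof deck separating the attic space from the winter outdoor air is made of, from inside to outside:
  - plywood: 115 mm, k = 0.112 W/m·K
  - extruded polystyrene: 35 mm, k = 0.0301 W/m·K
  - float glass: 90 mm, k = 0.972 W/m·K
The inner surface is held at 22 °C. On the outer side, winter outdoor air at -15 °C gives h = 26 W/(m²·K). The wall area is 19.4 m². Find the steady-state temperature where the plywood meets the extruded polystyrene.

Model the wall as resistances in series:
R_plywood = L/(kA) = 0.115/(0.112×19.4) = 0.05293 K/W
R_extruded polystyrene = L/(kA) = 0.035/(0.0301×19.4) = 0.05994 K/W
R_float glass = L/(kA) = 0.09/(0.972×19.4) = 0.004773 K/W
R_outer film = 1/(h_o·A) = 1/(26×19.4) = 0.001983 K/W
R_total = 0.1196 K/W;  Q = ΔT/R_total = 37/0.1196 = 309.3 W
T_interface = T_inner − Q·ΣR(inner→interface) = 22 − 309×0.05293

T ≈ 5.63 °C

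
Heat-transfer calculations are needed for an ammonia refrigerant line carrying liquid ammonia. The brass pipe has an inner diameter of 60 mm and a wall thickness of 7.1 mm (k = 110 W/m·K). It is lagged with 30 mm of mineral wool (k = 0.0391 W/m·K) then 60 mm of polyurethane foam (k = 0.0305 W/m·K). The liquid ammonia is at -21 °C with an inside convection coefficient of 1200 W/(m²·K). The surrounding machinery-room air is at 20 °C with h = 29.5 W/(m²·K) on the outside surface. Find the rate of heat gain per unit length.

Cylindrical conduction, so R = ln(r₂/r₁)/(2πkL) per layer, in series:
R_inner film = 1/(h_i·2πr₁L) = 1/(1200×2π×0.03×1) = 0.004421 K/W
R_brass pipe wall = ln(37.1/30)/(2π×110×1) = 3.073×10^-4 K/W
R_mineral wool = ln(67.1/37.1)/(2π×0.0391×1) = 2.412 K/W
R_polyurethane foam = ln(127.1/67.1)/(2π×0.0305×1) = 3.333 K/W
R_outer film = 1/(h_o·2πr_oL) = 1/(29.5×2π×0.1271×1) = 0.04245 K/W
R_total = 5.793 K/W
Q = ΔT/R_total = 41/5.793

q′ ≈ 7.08 W/m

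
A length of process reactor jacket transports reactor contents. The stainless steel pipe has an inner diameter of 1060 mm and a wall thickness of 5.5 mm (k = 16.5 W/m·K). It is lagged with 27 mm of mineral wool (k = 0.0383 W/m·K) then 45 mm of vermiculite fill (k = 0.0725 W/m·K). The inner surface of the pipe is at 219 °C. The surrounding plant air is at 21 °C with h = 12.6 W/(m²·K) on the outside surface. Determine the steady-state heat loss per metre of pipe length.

For a radial system each layer contributes R = ln(r_out/r_in)/(2πkL); films add R = 1/(hA).
R_stainless steel pipe wall = ln(535.5/530)/(2π×16.5×1) = 9.958×10^-5 K/W
R_mineral wool = ln(562.5/535.5)/(2π×0.0383×1) = 0.2044 K/W
R_vermiculite fill = ln(607.5/562.5)/(2π×0.0725×1) = 0.1689 K/W
R_outer film = 1/(h_o·2πr_oL) = 1/(12.6×2π×0.6075×1) = 0.02079 K/W
R_total = 0.3942 K/W
Q = ΔT/R_total = 198/0.3942

q′ ≈ 502 W/m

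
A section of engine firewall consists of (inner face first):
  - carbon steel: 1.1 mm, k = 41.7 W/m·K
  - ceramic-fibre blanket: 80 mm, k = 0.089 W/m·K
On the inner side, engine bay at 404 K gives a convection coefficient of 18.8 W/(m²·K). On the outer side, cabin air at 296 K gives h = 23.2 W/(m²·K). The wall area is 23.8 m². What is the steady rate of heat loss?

Q ≈ 2580 W

Using the resistance-network approach (series):
R_inner film = 1/(h_i·A) = 1/(18.8×23.8) = 0.002235 K/W
R_carbon steel = L/(kA) = 0.0011/(41.7×23.8) = 1.108×10^-6 K/W
R_ceramic-fibre blanket = L/(kA) = 0.08/(0.089×23.8) = 0.03777 K/W
R_outer film = 1/(h_o·A) = 1/(23.2×23.8) = 0.001811 K/W
R_total = 0.04182 K/W
Q = ΔT / R_total = 108 / 0.04182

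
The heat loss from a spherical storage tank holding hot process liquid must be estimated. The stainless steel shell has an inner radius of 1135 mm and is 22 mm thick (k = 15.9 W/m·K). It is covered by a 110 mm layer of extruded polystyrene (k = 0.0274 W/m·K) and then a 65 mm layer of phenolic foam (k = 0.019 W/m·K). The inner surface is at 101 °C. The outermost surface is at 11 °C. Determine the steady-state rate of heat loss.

Q ≈ 237 W

Spherical conduction: R = (1/r_in − 1/r_out)/(4πk) per layer; series-sum.
R_stainless steel shell = (1/1.135 − 1/1.157)/(4π×15.9) = 8.385×10^-5 K/W
R_extruded polystyrene = (1/1.157 − 1/1.267)/(4π×0.0274) = 0.2179 K/W
R_phenolic foam = (1/1.267 − 1/1.332)/(4π×0.019) = 0.1613 K/W
R_total = 0.3793 K/W
Q = ΔT/R_total = 90/0.3793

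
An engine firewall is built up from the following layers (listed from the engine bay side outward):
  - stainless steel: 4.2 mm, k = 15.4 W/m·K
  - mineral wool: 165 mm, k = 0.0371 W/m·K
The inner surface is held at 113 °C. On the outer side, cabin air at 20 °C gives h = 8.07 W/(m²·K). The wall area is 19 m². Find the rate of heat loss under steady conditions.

Q ≈ 387 W

Using the resistance-network approach (series):
R_stainless steel = L/(kA) = 0.0042/(15.4×19) = 1.435×10^-5 K/W
R_mineral wool = L/(kA) = 0.165/(0.0371×19) = 0.2341 K/W
R_outer film = 1/(h_o·A) = 1/(8.07×19) = 0.006522 K/W
R_total = 0.2406 K/W
Q = ΔT / R_total = 93 / 0.2406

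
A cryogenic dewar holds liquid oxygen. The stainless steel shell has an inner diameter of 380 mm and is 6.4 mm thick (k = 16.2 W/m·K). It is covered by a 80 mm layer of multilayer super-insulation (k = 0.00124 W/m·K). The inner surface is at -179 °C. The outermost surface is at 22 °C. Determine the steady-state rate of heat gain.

Q ≈ 2.13 W

For a spherical shell R = (1/r₁ − 1/r₂)/(4πk); film R = 1/(h·4πr²). In series:
R_stainless steel shell = (1/0.19 − 1/0.1964)/(4π×16.2) = 8.425×10^-4 K/W
R_multilayer super-insulation = (1/0.1964 − 1/0.2764)/(4π×0.00124) = 94.58 K/W
R_total = 94.58 K/W
Q = ΔT/R_total = 201/94.58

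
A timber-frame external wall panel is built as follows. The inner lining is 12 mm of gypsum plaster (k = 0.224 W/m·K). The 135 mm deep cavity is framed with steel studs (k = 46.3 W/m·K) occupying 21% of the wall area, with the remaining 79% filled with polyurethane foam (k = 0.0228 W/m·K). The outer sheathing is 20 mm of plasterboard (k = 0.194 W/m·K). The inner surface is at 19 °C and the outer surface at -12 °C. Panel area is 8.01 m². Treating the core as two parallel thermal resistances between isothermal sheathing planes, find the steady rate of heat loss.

Q ≈ 1460 W

Sheathing layers in series; stud and cavity paths in parallel between them.
R_inner = 0.012/(0.224×8.01) = 0.006688 K/W
R_stud  = 0.135/(46.3×0.21×8.01) = 0.001733 K/W
R_cav   = 0.135/(0.0228×0.79×8.01) = 0.9357 K/W
1/R_core = 1/R_stud + 1/R_cav → R_core = 0.00173 K/W
R_outer = 0.02/(0.194×8.01) = 0.01287 K/W
R_total = 0.02129 K/W
Q = ΔT/R_total = 31/0.02129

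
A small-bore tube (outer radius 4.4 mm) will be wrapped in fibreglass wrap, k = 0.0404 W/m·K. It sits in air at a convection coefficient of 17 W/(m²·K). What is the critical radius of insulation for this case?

r_cr ≈ 2.38 mm

For a cylinder r_cr = k/h = 0.0404/17
r_cr = 2.38 mm; since the bare radius (4.4 mm) is above r_cr, any added insulation will reduce heat loss.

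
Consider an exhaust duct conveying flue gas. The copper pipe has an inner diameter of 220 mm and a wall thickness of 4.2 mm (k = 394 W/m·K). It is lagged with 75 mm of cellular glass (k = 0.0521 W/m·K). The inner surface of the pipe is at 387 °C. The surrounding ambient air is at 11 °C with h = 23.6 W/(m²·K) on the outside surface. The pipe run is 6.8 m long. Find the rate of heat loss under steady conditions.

Q ≈ 1620 W

Treating each annulus and film as a series resistance:
R_copper pipe wall = ln(114.2/110)/(2π×394×6.8) = 2.226×10^-6 K/W
R_cellular glass = ln(189.2/114.2)/(2π×0.0521×6.8) = 0.2268 K/W
R_outer film = 1/(h_o·2πr_oL) = 1/(23.6×2π×0.1892×6.8) = 0.005242 K/W
R_total = 0.232 K/W
Q = ΔT/R_total = 376/0.232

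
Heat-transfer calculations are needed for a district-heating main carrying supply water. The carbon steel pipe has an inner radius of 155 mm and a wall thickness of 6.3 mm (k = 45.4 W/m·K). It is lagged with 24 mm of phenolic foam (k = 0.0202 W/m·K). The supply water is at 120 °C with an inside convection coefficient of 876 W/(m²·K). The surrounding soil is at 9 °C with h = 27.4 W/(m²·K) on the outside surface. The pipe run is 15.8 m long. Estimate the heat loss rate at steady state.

Q ≈ 1560 W

Radial resistances (cylindrical: R_cond = ln(r_o/r_i)/(2πkL), R_conv = 1/(h·2πrL)):
R_inner film = 1/(h_i·2πr₁L) = 1/(876×2π×0.155×15.8) = 7.419×10^-5 K/W
R_carbon steel pipe wall = ln(161.3/155)/(2π×45.4×15.8) = 8.84×10^-6 K/W
R_phenolic foam = ln(185.3/161.3)/(2π×0.0202×15.8) = 0.06917 K/W
R_outer film = 1/(h_o·2πr_oL) = 1/(27.4×2π×0.1853×15.8) = 0.001984 K/W
R_total = 0.07124 K/W
Q = ΔT/R_total = 111/0.07124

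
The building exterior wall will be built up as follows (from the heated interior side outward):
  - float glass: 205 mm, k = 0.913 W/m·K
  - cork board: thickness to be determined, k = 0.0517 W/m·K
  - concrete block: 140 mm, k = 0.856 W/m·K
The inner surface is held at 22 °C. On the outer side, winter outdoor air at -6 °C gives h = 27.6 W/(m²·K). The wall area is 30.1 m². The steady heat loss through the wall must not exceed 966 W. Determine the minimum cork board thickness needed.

Treating each layer as a thermal resistance in series:
R_float glass = L/(kA) = 0.205/(0.913×30.1) = 0.00746 K/W
R_concrete block = L/(kA) = 0.14/(0.856×30.1) = 0.005434 K/W
R_outer film = 1/(h_o·A) = 1/(27.6×30.1) = 0.001204 K/W
Sum of the known resistances R_other = 0.0141 K/W
Required total resistance R_tot = ΔT/Q_allow = 28/966 = 0.02899 K/W
R_cork board = R_tot − R_other = 0.01489 K/W
L = R·k·A = 0.01489×0.0517×30.1

L ≈ 23.2 mm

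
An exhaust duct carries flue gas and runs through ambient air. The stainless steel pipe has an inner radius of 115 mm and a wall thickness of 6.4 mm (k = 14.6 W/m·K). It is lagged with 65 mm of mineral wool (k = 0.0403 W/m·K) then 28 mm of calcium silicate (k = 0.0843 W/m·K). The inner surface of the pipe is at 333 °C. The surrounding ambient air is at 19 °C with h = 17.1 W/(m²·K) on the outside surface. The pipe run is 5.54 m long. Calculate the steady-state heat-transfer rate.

Q ≈ 869 W

Cylindrical conduction, so R = ln(r₂/r₁)/(2πkL) per layer, in series:
R_stainless steel pipe wall = ln(121.4/115)/(2π×14.6×5.54) = 1.066×10^-4 K/W
R_mineral wool = ln(186.4/121.4)/(2π×0.0403×5.54) = 0.3057 K/W
R_calcium silicate = ln(214.4/186.4)/(2π×0.0843×5.54) = 0.04769 K/W
R_outer film = 1/(h_o·2πr_oL) = 1/(17.1×2π×0.2144×5.54) = 0.007836 K/W
R_total = 0.3613 K/W
Q = ΔT/R_total = 314/0.3613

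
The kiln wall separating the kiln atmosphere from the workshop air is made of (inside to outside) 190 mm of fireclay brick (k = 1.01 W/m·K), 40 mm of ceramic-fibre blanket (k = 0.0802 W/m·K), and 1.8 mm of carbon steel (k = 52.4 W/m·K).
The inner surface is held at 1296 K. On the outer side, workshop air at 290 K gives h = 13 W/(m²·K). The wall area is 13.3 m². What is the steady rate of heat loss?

Q ≈ 17500 W

Model the wall as resistances in series:
R_fireclay brick = L/(kA) = 0.19/(1.01×13.3) = 0.01414 K/W
R_ceramic-fibre blanket = L/(kA) = 0.04/(0.0802×13.3) = 0.0375 K/W
R_carbon steel = L/(kA) = 0.0018/(52.4×13.3) = 2.583×10^-6 K/W
R_outer film = 1/(h_o·A) = 1/(13×13.3) = 0.005784 K/W
R_total = 0.05743 K/W
Q = ΔT / R_total = 1006 / 0.05743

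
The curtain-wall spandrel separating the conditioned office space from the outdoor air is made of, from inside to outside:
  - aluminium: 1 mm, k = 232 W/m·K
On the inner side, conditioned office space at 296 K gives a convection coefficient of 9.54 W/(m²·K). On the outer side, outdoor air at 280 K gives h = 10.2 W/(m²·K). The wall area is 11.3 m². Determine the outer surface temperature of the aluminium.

T ≈ 288 K

Thermal resistances in series:
R_inner film = 1/(h_i·A) = 1/(9.54×11.3) = 0.009276 K/W
R_aluminium = L/(kA) = 0.001/(232×11.3) = 3.814×10^-7 K/W
R_outer film = 1/(h_o·A) = 1/(10.2×11.3) = 0.008676 K/W
R_total = 0.01795 K/W;  Q = ΔT/R_total = 16/0.01795 = 891.2 W
T_interface = T_inner − Q·ΣR(inner→interface) = 296 − 891×0.009277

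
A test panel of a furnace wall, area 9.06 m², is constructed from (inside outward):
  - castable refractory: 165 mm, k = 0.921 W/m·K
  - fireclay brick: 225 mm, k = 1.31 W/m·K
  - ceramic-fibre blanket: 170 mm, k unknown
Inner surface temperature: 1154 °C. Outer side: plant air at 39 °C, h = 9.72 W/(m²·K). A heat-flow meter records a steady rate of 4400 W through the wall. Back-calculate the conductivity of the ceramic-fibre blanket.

Using the resistance-network approach (series):
R_castable refractory = L/(kA) = 0.165/(0.921×9.06) = 0.01977 K/W
R_fireclay brick = L/(kA) = 0.225/(1.31×9.06) = 0.01896 K/W
R_outer film = 1/(h_o·A) = 1/(9.72×9.06) = 0.01136 K/W
Sum of known resistances R_other = 0.05009 K/W
Total R = ΔT/Q = 1115/4400 = 0.2534 K/W
R_ceramic-fibre blanket = R_total − R_other = 0.2033 K/W
k = L/(R·A) = 0.17/(0.2033×9.06)

k ≈ 0.0923 W/(m·K)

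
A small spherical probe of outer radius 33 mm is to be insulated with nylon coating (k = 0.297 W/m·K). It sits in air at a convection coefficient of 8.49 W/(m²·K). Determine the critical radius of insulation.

For a sphere r_cr = 2k/h = 2×0.297/8.49
r_cr = 70 mm; since the bare radius (33 mm) is below r_cr, adding a thin layer of insulation will *increase* heat loss.

r_cr ≈ 70 mm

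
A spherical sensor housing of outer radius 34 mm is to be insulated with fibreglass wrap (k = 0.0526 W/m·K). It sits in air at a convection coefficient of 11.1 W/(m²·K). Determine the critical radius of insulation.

r_cr ≈ 9.48 mm

For a sphere r_cr = 2k/h = 2×0.0526/11.1
r_cr = 9.48 mm; since the bare radius (34 mm) is above r_cr, any added insulation will reduce heat loss.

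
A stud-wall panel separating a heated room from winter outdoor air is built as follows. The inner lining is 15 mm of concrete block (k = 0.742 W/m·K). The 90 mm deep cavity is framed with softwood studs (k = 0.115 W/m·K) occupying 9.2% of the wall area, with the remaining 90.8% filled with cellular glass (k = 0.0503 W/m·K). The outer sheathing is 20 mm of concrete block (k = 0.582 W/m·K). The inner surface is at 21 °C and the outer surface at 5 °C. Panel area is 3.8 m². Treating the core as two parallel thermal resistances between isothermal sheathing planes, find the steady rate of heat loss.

Q ≈ 36.7 W

Sheathing layers in series; stud and cavity paths in parallel between them.
R_inner = 0.015/(0.742×3.8) = 0.00532 K/W
R_stud  = 0.09/(0.115×0.092×3.8) = 2.239 K/W
R_cav   = 0.09/(0.0503×0.908×3.8) = 0.5186 K/W
1/R_core = 1/R_stud + 1/R_cav → R_core = 0.421 K/W
R_outer = 0.02/(0.582×3.8) = 0.009043 K/W
R_total = 0.4354 K/W
Q = ΔT/R_total = 16/0.4354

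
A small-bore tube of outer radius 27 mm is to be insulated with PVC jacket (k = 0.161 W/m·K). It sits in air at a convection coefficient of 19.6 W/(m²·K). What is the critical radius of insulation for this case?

r_cr ≈ 8.21 mm

For a cylinder r_cr = k/h = 0.161/19.6
r_cr = 8.21 mm; since the bare radius (27 mm) is above r_cr, any added insulation will reduce heat loss.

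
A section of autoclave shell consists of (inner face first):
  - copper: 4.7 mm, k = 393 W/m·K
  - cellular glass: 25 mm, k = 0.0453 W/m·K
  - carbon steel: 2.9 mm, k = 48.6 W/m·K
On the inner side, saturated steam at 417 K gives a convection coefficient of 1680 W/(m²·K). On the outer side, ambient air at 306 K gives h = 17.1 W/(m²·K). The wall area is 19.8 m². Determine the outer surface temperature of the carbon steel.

T ≈ 317 K

Series thermal resistances:
R_inner film = 1/(h_i·A) = 1/(1680×19.8) = 3.006×10^-5 K/W
R_copper = L/(kA) = 0.0047/(393×19.8) = 6.04×10^-7 K/W
R_cellular glass = L/(kA) = 0.025/(0.0453×19.8) = 0.02787 K/W
R_carbon steel = L/(kA) = 0.0029/(48.6×19.8) = 3.014×10^-6 K/W
R_outer film = 1/(h_o·A) = 1/(17.1×19.8) = 0.002954 K/W
R_total = 0.03086 K/W;  Q = ΔT/R_total = 111/0.03086 = 3597 W
T_interface = T_inner − Q·ΣR(inner→interface) = 417 − 3600×0.02791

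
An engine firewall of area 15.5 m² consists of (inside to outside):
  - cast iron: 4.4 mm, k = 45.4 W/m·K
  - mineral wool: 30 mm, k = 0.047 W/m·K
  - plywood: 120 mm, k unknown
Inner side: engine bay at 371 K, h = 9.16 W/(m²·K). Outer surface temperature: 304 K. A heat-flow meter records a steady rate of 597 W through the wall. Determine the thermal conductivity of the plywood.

k ≈ 0.121 W/(m·K)

Thermal resistances in series:
R_inner film = 1/(h_i·A) = 1/(9.16×15.5) = 0.007043 K/W
R_cast iron = L/(kA) = 0.0044/(45.4×15.5) = 6.253×10^-6 K/W
R_mineral wool = L/(kA) = 0.03/(0.047×15.5) = 0.04118 K/W
Sum of known resistances R_other = 0.04823 K/W
Total R = ΔT/Q = 67/597 = 0.1122 K/W
R_plywood = R_total − R_other = 0.064 K/W
k = L/(R·A) = 0.12/(0.064×15.5)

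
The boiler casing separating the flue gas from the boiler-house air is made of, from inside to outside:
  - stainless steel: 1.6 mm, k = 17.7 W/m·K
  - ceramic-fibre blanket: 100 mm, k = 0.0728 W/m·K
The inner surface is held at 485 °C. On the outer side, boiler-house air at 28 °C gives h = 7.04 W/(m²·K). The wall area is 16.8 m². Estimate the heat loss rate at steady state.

Using the resistance-network approach (series):
R_stainless steel = L/(kA) = 0.0016/(17.7×16.8) = 5.381×10^-6 K/W
R_ceramic-fibre blanket = L/(kA) = 0.1/(0.0728×16.8) = 0.08176 K/W
R_outer film = 1/(h_o·A) = 1/(7.04×16.8) = 0.008455 K/W
R_total = 0.09022 K/W
Q = ΔT / R_total = 457 / 0.09022

Q ≈ 5070 W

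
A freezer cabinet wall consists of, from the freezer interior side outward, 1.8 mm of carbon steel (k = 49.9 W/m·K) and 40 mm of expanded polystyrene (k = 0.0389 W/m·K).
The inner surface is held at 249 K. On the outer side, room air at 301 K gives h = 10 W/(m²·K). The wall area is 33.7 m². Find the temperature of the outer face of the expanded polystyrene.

Using the resistance-network approach (series):
R_carbon steel = L/(kA) = 0.0018/(49.9×33.7) = 1.07×10^-6 K/W
R_expanded polystyrene = L/(kA) = 0.04/(0.0389×33.7) = 0.03051 K/W
R_outer film = 1/(h_o·A) = 1/(10×33.7) = 0.002967 K/W
R_total = 0.03348 K/W;  Q = ΔT/R_total = 52/0.03348 = 1553 W
T_interface = T_inner + Q·ΣR(inner→interface) = 249 + 1550×0.03051

T ≈ 296 K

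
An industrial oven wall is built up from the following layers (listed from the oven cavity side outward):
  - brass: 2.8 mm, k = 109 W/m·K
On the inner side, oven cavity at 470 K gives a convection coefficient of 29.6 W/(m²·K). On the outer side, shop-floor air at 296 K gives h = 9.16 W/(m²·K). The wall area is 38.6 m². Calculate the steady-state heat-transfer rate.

Thermal resistances in series:
R_inner film = 1/(h_i·A) = 1/(29.6×38.6) = 8.752×10^-4 K/W
R_brass = L/(kA) = 0.0028/(109×38.6) = 6.655×10^-7 K/W
R_outer film = 1/(h_o·A) = 1/(9.16×38.6) = 0.002828 K/W
R_total = 0.003704 K/W
Q = ΔT / R_total = 174 / 0.003704

Q ≈ 47000 W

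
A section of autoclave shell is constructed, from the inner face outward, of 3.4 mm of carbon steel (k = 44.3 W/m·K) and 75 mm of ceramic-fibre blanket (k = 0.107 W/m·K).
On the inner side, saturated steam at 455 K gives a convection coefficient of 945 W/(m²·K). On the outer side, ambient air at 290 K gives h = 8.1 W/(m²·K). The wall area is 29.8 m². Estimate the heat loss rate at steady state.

Using the resistance-network approach (series):
R_inner film = 1/(h_i·A) = 1/(945×29.8) = 3.551×10^-5 K/W
R_carbon steel = L/(kA) = 0.0034/(44.3×29.8) = 2.575×10^-6 K/W
R_ceramic-fibre blanket = L/(kA) = 0.075/(0.107×29.8) = 0.02352 K/W
R_outer film = 1/(h_o·A) = 1/(8.1×29.8) = 0.004143 K/W
R_total = 0.0277 K/W
Q = ΔT / R_total = 165 / 0.0277

Q ≈ 5960 W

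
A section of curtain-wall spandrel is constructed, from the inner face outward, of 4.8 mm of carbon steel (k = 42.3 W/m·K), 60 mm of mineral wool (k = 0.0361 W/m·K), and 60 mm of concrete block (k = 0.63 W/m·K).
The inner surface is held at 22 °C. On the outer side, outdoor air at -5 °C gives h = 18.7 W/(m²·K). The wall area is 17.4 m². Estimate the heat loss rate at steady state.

Using the resistance-network approach (series):
R_carbon steel = L/(kA) = 0.0048/(42.3×17.4) = 6.522×10^-6 K/W
R_mineral wool = L/(kA) = 0.06/(0.0361×17.4) = 0.09552 K/W
R_concrete block = L/(kA) = 0.06/(0.63×17.4) = 0.005473 K/W
R_outer film = 1/(h_o·A) = 1/(18.7×17.4) = 0.003073 K/W
R_total = 0.1041 K/W
Q = ΔT / R_total = 27 / 0.1041

Q ≈ 259 W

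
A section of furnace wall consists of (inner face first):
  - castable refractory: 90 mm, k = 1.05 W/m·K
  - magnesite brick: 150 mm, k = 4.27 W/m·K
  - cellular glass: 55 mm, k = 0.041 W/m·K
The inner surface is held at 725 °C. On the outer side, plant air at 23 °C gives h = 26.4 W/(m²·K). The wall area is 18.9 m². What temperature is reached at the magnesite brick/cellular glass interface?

Series thermal resistances:
R_castable refractory = L/(kA) = 0.09/(1.05×18.9) = 0.004535 K/W
R_magnesite brick = L/(kA) = 0.15/(4.27×18.9) = 0.001859 K/W
R_cellular glass = L/(kA) = 0.055/(0.041×18.9) = 0.07098 K/W
R_outer film = 1/(h_o·A) = 1/(26.4×18.9) = 0.002004 K/W
R_total = 0.07937 K/W;  Q = ΔT/R_total = 702/0.07937 = 8844 W
T_interface = T_inner − Q·ΣR(inner→interface) = 725 − 8840×0.006394

T ≈ 668 °C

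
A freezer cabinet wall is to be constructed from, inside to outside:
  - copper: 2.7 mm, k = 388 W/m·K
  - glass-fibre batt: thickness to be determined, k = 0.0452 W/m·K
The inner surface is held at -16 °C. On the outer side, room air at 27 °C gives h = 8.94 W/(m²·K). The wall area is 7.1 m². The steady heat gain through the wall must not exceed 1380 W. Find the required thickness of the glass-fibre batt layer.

Series thermal resistances:
R_copper = L/(kA) = 0.0027/(388×7.1) = 9.801×10^-7 K/W
R_outer film = 1/(h_o·A) = 1/(8.94×7.1) = 0.01575 K/W
Sum of the known resistances R_other = 0.01576 K/W
Required total resistance R_tot = ΔT/Q_allow = 43/1380 = 0.03116 K/W
R_glass-fibre batt = R_tot − R_other = 0.0154 K/W
L = R·k·A = 0.0154×0.0452×7.1

L ≈ 4.94 mm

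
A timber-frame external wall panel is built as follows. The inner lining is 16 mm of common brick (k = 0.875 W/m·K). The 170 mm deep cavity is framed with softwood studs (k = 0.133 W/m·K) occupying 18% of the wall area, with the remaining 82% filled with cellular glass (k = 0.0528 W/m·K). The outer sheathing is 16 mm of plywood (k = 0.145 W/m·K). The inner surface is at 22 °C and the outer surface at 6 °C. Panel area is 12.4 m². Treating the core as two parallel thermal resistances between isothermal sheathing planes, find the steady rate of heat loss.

Sheathing layers in series; stud and cavity paths in parallel between them.
R_inner = 0.016/(0.875×12.4) = 0.001475 K/W
R_stud  = 0.17/(0.133×0.18×12.4) = 0.5727 K/W
R_cav   = 0.17/(0.0528×0.82×12.4) = 0.3166 K/W
1/R_core = 1/R_stud + 1/R_cav → R_core = 0.2039 K/W
R_outer = 0.016/(0.145×12.4) = 0.008899 K/W
R_total = 0.2143 K/W
Q = ΔT/R_total = 16/0.2143

Q ≈ 74.7 W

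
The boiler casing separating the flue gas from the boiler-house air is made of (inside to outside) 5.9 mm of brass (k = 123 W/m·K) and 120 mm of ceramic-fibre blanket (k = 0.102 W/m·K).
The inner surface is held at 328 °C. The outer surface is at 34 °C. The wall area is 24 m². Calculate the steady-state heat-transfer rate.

Model the wall as resistances in series:
R_brass = L/(kA) = 0.0059/(123×24) = 1.999×10^-6 K/W
R_ceramic-fibre blanket = L/(kA) = 0.12/(0.102×24) = 0.04902 K/W
R_total = 0.04902 K/W
Q = ΔT / R_total = 294 / 0.04902

Q ≈ 6000 W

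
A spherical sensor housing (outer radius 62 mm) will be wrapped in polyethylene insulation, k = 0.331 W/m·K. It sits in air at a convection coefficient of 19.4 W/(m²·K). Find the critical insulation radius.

For a sphere r_cr = 2k/h = 2×0.331/19.4
r_cr = 34.1 mm; since the bare radius (62 mm) is above r_cr, any added insulation will reduce heat loss.

r_cr ≈ 34.1 mm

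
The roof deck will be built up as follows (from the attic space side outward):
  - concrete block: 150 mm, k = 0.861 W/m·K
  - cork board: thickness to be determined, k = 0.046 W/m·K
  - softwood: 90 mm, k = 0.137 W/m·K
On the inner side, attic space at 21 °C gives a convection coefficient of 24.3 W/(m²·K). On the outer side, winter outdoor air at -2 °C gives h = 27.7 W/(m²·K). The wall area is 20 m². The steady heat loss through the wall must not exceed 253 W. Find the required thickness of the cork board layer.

L ≈ 41.8 mm

Treating each layer as a thermal resistance in series:
R_inner film = 1/(h_i·A) = 1/(24.3×20) = 0.002058 K/W
R_concrete block = L/(kA) = 0.15/(0.861×20) = 0.008711 K/W
R_softwood = L/(kA) = 0.09/(0.137×20) = 0.03285 K/W
R_outer film = 1/(h_o·A) = 1/(27.7×20) = 0.001805 K/W
Sum of the known resistances R_other = 0.04542 K/W
Required total resistance R_tot = ΔT/Q_allow = 23/253 = 0.09091 K/W
R_cork board = R_tot − R_other = 0.04549 K/W
L = R·k·A = 0.04549×0.046×20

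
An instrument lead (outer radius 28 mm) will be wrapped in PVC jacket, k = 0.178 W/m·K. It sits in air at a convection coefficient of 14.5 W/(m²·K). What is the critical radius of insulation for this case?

r_cr ≈ 12.3 mm

For a cylinder r_cr = k/h = 0.178/14.5
r_cr = 12.3 mm; since the bare radius (28 mm) is above r_cr, any added insulation will reduce heat loss.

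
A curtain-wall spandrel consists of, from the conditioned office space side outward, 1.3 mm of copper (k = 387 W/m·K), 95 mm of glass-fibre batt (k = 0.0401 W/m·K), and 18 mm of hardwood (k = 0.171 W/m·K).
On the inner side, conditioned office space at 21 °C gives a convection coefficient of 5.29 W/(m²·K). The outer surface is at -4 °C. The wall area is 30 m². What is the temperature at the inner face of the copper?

T ≈ 19.2 °C

Series thermal resistances:
R_inner film = 1/(h_i·A) = 1/(5.29×30) = 0.006301 K/W
R_copper = L/(kA) = 0.0013/(387×30) = 1.12×10^-7 K/W
R_glass-fibre batt = L/(kA) = 0.095/(0.0401×30) = 0.07897 K/W
R_hardwood = L/(kA) = 0.018/(0.171×30) = 0.003509 K/W
R_total = 0.08878 K/W;  Q = ΔT/R_total = 25/0.08878 = 281.6 W
T_interface = T_inner − Q·ΣR(inner→interface) = 21 − 282×0.006301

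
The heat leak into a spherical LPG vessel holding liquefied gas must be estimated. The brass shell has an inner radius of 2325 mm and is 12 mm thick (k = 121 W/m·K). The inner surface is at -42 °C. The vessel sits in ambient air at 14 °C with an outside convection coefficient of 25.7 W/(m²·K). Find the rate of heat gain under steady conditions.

Q ≈ 98500 W

Radial (spherical) resistances in series:
R_brass shell = (1/2.325 − 1/2.337)/(4π×121) = 1.452×10^-6 K/W
R_outer film = 1/(h·4πr_o²) = 1/(25.7×4π×2.337²) = 5.669×10^-4 K/W
R_total = 5.684×10^-4 K/W
Q = ΔT/R_total = 56/5.684×10^-4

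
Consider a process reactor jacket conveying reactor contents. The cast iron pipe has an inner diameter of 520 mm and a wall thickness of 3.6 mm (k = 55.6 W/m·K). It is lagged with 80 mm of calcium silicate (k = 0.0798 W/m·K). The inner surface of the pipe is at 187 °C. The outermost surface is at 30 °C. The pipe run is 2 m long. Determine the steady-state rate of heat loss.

Q ≈ 594 W

Cylindrical conduction, so R = ln(r₂/r₁)/(2πkL) per layer, in series:
R_cast iron pipe wall = ln(263.6/260)/(2π×55.6×2) = 1.968×10^-5 K/W
R_calcium silicate = ln(343.6/263.6)/(2π×0.0798×2) = 0.2643 K/W
R_total = 0.2643 K/W
Q = ΔT/R_total = 157/0.2643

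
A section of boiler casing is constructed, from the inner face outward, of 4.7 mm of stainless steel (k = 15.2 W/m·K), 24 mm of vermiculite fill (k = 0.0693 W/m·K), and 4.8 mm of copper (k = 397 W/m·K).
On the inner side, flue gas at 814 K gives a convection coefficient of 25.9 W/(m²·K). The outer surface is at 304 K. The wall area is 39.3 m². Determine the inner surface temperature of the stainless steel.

Using the resistance-network approach (series):
R_inner film = 1/(h_i·A) = 1/(25.9×39.3) = 9.824×10^-4 K/W
R_stainless steel = L/(kA) = 0.0047/(15.2×39.3) = 7.868×10^-6 K/W
R_vermiculite fill = L/(kA) = 0.024/(0.0693×39.3) = 0.008812 K/W
R_copper = L/(kA) = 0.0048/(397×39.3) = 3.077×10^-7 K/W
R_total = 0.009803 K/W;  Q = ΔT/R_total = 510/0.009803 = 52030 W
T_interface = T_inner − Q·ΣR(inner→interface) = 814 − 52000×9.824×10^-4

T ≈ 763 K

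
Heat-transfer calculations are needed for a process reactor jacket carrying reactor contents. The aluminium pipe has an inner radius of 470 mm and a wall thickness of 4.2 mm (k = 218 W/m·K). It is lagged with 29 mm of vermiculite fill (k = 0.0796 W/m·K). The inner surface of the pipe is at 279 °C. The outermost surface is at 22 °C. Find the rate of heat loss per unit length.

For a radial system each layer contributes R = ln(r_out/r_in)/(2πkL); films add R = 1/(hA).
R_aluminium pipe wall = ln(474.2/470)/(2π×218×1) = 6.495×10^-6 K/W
R_vermiculite fill = ln(503.2/474.2)/(2π×0.0796×1) = 0.1187 K/W
R_total = 0.1187 K/W
Q = ΔT/R_total = 257/0.1187

q′ ≈ 2170 W/m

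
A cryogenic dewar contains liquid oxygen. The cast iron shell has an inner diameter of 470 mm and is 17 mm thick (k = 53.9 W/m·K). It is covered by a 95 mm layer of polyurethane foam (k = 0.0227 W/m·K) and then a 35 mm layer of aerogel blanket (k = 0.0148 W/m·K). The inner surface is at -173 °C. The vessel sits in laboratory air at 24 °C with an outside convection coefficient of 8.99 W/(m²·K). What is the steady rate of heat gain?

Each spherical layer contributes R = (1/r_i − 1/r_o)/(4πk):
R_cast iron shell = (1/0.235 − 1/0.252)/(4π×53.9) = 4.238×10^-4 K/W
R_polyurethane foam = (1/0.252 − 1/0.347)/(4π×0.0227) = 3.809 K/W
R_aerogel blanket = (1/0.347 − 1/0.382)/(4π×0.0148) = 1.42 K/W
R_outer film = 1/(h·4πr_o²) = 1/(8.99×4π×0.382²) = 0.06066 K/W
R_total = 5.289 K/W
Q = ΔT/R_total = 197/5.289

Q ≈ 37.2 W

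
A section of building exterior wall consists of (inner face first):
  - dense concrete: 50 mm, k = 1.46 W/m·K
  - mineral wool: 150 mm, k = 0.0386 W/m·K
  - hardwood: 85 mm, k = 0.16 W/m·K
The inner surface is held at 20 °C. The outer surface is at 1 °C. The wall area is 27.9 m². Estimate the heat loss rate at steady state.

Thermal resistances in series:
R_dense concrete = L/(kA) = 0.05/(1.46×27.9) = 0.001227 K/W
R_mineral wool = L/(kA) = 0.15/(0.0386×27.9) = 0.1393 K/W
R_hardwood = L/(kA) = 0.085/(0.16×27.9) = 0.01904 K/W
R_total = 0.1596 K/W
Q = ΔT / R_total = 19 / 0.1596

Q ≈ 119 W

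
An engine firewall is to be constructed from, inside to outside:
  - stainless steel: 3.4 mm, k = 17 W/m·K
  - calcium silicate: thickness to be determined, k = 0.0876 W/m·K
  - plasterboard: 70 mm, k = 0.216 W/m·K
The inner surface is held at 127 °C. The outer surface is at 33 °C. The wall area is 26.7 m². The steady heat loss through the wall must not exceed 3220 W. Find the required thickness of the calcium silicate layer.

L ≈ 39.9 mm

Model the wall as resistances in series:
R_stainless steel = L/(kA) = 0.0034/(17×26.7) = 7.491×10^-6 K/W
R_plasterboard = L/(kA) = 0.07/(0.216×26.7) = 0.01214 K/W
Sum of the known resistances R_other = 0.01215 K/W
Required total resistance R_tot = ΔT/Q_allow = 94/3220 = 0.02919 K/W
R_calcium silicate = R_tot − R_other = 0.01705 K/W
L = R·k·A = 0.01705×0.0876×26.7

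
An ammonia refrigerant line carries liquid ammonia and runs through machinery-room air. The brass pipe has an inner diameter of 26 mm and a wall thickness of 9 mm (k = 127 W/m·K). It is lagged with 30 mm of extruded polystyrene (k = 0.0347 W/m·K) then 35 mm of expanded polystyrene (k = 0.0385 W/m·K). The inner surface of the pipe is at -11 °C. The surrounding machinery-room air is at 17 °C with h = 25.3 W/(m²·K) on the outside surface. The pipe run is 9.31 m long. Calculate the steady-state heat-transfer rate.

Q ≈ 42.4 W

For a radial system each layer contributes R = ln(r_out/r_in)/(2πkL); films add R = 1/(hA).
R_brass pipe wall = ln(22/13)/(2π×127×9.31) = 7.082×10^-5 K/W
R_extruded polystyrene = ln(52/22)/(2π×0.0347×9.31) = 0.4238 K/W
R_expanded polystyrene = ln(87/52)/(2π×0.0385×9.31) = 0.2285 K/W
R_outer film = 1/(h_o·2πr_oL) = 1/(25.3×2π×0.087×9.31) = 0.007767 K/W
R_total = 0.6601 K/W
Q = ΔT/R_total = 28/0.6601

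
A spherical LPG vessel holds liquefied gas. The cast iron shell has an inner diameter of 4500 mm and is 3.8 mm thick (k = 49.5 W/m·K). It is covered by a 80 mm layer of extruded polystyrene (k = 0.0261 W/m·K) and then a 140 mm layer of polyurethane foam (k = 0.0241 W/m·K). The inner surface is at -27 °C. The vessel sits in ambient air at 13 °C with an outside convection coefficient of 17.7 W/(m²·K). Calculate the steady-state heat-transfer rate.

Spherical conduction: R = (1/r_in − 1/r_out)/(4πk) per layer; series-sum.
R_cast iron shell = (1/2.25 − 1/2.2538)/(4π×49.5) = 1.205×10^-6 K/W
R_extruded polystyrene = (1/2.2538 − 1/2.3338)/(4π×0.0261) = 0.04637 K/W
R_polyurethane foam = (1/2.3338 − 1/2.4738)/(4π×0.0241) = 0.08007 K/W
R_outer film = 1/(h·4πr_o²) = 1/(17.7×4π×2.4738²) = 7.347×10^-4 K/W
R_total = 0.1272 K/W
Q = ΔT/R_total = 40/0.1272

Q ≈ 315 W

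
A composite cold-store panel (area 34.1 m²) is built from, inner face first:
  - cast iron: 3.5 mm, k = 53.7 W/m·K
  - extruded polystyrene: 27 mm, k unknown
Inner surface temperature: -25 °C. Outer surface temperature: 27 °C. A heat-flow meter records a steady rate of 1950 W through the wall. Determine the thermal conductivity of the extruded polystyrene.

k ≈ 0.0297 W/(m·K)

Model the wall as resistances in series:
R_cast iron = L/(kA) = 0.0035/(53.7×34.1) = 1.911×10^-6 K/W
Sum of known resistances R_other = 1.911×10^-6 K/W
Total R = ΔT/Q = 52/1950 = 0.02667 K/W
R_extruded polystyrene = R_total − R_other = 0.02666 K/W
k = L/(R·A) = 0.027/(0.02666×34.1)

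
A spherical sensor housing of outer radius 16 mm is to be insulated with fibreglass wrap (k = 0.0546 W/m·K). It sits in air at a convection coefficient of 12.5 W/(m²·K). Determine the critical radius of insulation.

For a sphere r_cr = 2k/h = 2×0.0546/12.5
r_cr = 8.74 mm; since the bare radius (16 mm) is above r_cr, any added insulation will reduce heat loss.

r_cr ≈ 8.74 mm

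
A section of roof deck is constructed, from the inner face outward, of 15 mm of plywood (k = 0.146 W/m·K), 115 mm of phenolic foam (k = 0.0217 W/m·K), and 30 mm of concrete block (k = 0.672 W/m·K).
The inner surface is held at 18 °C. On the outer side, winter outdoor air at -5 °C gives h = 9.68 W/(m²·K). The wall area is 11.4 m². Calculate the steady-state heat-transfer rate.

Q ≈ 47.2 W

Model the wall as resistances in series:
R_plywood = L/(kA) = 0.015/(0.146×11.4) = 0.009012 K/W
R_phenolic foam = L/(kA) = 0.115/(0.0217×11.4) = 0.4649 K/W
R_concrete block = L/(kA) = 0.03/(0.672×11.4) = 0.003916 K/W
R_outer film = 1/(h_o·A) = 1/(9.68×11.4) = 0.009062 K/W
R_total = 0.4869 K/W
Q = ΔT / R_total = 23 / 0.4869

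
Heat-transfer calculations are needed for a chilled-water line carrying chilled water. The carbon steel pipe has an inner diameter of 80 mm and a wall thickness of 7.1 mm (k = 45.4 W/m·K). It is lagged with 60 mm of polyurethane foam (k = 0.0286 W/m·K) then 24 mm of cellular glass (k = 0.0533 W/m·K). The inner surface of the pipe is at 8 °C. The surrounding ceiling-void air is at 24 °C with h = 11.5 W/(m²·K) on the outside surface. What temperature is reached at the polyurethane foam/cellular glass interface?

Treating each annulus and film as a series resistance:
R_carbon steel pipe wall = ln(47.1/40)/(2π×45.4×1) = 5.728×10^-4 K/W
R_polyurethane foam = ln(107.1/47.1)/(2π×0.0286×1) = 4.571 K/W
R_cellular glass = ln(131.1/107.1)/(2π×0.0533×1) = 0.6038 K/W
R_outer film = 1/(h_o·2πr_oL) = 1/(11.5×2π×0.1311×1) = 0.1056 K/W
R_total = 5.281 K/W
Q = ΔT/R_total = 16/5.281
Q = 3.03 W/m
T_interface = T_inner + Q·ΣR(inner→interface) = 8 + 3.03×4.572

T ≈ 21.9 °C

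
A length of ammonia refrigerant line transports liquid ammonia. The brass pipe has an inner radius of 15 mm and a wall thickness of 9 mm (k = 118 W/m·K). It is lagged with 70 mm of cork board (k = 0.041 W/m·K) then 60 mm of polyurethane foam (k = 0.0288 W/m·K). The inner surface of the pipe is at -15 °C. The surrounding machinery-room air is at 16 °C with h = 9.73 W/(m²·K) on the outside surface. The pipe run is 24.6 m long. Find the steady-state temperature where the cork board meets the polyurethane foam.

T ≈ 5.2 °C

For a radial system each layer contributes R = ln(r_out/r_in)/(2πkL); films add R = 1/(hA).
R_brass pipe wall = ln(24/15)/(2π×118×24.6) = 2.577×10^-5 K/W
R_cork board = ln(94/24)/(2π×0.041×24.6) = 0.2154 K/W
R_polyurethane foam = ln(154/94)/(2π×0.0288×24.6) = 0.1109 K/W
R_outer film = 1/(h_o·2πr_oL) = 1/(9.73×2π×0.154×24.6) = 0.004318 K/W
R_total = 0.3307 K/W
Q = ΔT/R_total = 31/0.3307
Q = 93.7 W
T_interface = T_inner + Q·ΣR(inner→interface) = -15 + 93.7×0.2155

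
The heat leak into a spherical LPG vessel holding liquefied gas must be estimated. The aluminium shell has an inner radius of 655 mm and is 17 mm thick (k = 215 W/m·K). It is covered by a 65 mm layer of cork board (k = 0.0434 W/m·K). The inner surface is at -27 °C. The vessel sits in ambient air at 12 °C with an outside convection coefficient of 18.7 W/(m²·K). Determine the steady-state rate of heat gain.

Q ≈ 157 W

Each spherical layer contributes R = (1/r_i − 1/r_o)/(4πk):
R_aluminium shell = (1/0.655 − 1/0.672)/(4π×215) = 1.43×10^-5 K/W
R_cork board = (1/0.672 − 1/0.737)/(4π×0.0434) = 0.2406 K/W
R_outer film = 1/(h·4πr_o²) = 1/(18.7×4π×0.737²) = 0.007835 K/W
R_total = 0.2485 K/W
Q = ΔT/R_total = 39/0.2485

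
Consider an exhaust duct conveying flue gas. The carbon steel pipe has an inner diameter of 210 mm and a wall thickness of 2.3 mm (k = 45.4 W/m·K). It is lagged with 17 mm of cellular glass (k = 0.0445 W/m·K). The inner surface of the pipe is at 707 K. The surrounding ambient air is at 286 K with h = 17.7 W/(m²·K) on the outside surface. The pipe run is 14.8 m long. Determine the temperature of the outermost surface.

Per-layer cylindrical resistances, series-summed:
R_carbon steel pipe wall = ln(107.3/105)/(2π×45.4×14.8) = 5.132×10^-6 K/W
R_cellular glass = ln(124.3/107.3)/(2π×0.0445×14.8) = 0.03554 K/W
R_outer film = 1/(h_o·2πr_oL) = 1/(17.7×2π×0.1243×14.8) = 0.004888 K/W
R_total = 0.04043 K/W
Q = ΔT/R_total = 421/0.04043
Q = 10400 W
T_interface = T_inner − Q·ΣR(inner→interface) = 707 − 10400×0.03555

T ≈ 337 K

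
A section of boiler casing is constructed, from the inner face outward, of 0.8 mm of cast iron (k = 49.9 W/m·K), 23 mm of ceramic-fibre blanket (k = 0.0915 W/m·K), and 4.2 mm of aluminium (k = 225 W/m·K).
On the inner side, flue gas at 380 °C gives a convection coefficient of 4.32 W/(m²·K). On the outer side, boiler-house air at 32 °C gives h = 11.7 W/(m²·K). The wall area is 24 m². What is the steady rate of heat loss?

Series thermal resistances:
R_inner film = 1/(h_i·A) = 1/(4.32×24) = 0.009645 K/W
R_cast iron = L/(kA) = 0.0008/(49.9×24) = 6.68×10^-7 K/W
R_ceramic-fibre blanket = L/(kA) = 0.023/(0.0915×24) = 0.01047 K/W
R_aluminium = L/(kA) = 0.0042/(225×24) = 7.778×10^-7 K/W
R_outer film = 1/(h_o·A) = 1/(11.7×24) = 0.003561 K/W
R_total = 0.02368 K/W
Q = ΔT / R_total = 348 / 0.02368

Q ≈ 14700 W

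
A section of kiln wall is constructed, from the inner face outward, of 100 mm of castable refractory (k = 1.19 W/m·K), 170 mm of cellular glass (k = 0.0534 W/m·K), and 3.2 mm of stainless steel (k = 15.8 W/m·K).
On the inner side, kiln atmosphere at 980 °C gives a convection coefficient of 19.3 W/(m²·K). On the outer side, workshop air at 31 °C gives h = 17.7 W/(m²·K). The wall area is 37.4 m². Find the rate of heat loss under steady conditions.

Thermal resistances in series:
R_inner film = 1/(h_i·A) = 1/(19.3×37.4) = 0.001385 K/W
R_castable refractory = L/(kA) = 0.1/(1.19×37.4) = 0.002247 K/W
R_cellular glass = L/(kA) = 0.17/(0.0534×37.4) = 0.08512 K/W
R_stainless steel = L/(kA) = 0.0032/(15.8×37.4) = 5.415×10^-6 K/W
R_outer film = 1/(h_o·A) = 1/(17.7×37.4) = 0.001511 K/W
R_total = 0.09027 K/W
Q = ΔT / R_total = 949 / 0.09027

Q ≈ 10500 W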